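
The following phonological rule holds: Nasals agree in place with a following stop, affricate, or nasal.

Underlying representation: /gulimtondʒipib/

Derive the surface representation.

/m/ before /t/ (alveolar) → [n]
/n/ before /dʒ/ (palatal) → [ɲ]

[gulintoɲdʒipib]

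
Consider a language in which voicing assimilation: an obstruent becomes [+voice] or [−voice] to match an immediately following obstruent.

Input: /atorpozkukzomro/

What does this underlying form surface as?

/z/ before /k/ (voiceless) → [s]
/k/ before /z/ (voiced) → [g]

[atorposkugzomro]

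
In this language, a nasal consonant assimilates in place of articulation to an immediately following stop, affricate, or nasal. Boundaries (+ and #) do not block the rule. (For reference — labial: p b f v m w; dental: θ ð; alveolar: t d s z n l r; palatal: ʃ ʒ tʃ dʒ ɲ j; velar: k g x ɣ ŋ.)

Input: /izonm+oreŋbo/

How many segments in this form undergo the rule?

2

/n/ before /m/ (labial) → [m]
/ŋ/ before /b/ (labial) → [m]
2 segments change.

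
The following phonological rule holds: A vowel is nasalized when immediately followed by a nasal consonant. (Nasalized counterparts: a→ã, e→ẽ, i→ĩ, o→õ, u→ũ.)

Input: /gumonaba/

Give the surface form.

[gũmõnaba]

/u/ before nasal /m/ → [ũ]
/o/ before nasal /n/ → [õ]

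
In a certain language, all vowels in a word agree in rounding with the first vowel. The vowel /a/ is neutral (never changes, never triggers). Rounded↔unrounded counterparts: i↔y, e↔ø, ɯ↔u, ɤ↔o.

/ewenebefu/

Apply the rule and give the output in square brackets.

/u/ harmonizes with /e/ ([-round]) → [ɯ]

[ewenebefɯ]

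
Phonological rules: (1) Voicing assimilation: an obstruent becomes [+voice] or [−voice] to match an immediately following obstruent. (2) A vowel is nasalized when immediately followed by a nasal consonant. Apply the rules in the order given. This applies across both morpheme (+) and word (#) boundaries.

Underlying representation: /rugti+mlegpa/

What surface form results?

Rule 1: /g/ before /t/ (voiceless) → [k]
Rule 1: /g/ before /p/ (voiceless) → [k]
After rule 1: rukti+mlekpa
Rule 2: /i/ before nasal /m/ → [ĩ]

[ruktĩ+mlekpa]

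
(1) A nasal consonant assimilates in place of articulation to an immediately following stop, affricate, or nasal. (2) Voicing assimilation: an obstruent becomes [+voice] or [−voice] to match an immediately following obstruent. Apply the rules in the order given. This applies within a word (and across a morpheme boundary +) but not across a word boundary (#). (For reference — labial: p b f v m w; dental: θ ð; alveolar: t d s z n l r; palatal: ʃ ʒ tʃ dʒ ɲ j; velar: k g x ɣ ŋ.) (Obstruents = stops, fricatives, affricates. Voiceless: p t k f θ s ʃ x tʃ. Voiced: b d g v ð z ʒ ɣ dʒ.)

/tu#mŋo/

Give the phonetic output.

[tu#ŋŋo]

Rule 1: /m/ before /ŋ/ (velar) → [ŋ]
After rule 1: tu#ŋŋo
Rule 2: no segment meets the rule's conditions; no change.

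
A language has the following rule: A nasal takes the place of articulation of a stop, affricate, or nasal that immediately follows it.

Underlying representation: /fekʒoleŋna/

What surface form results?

[fekʒolenna]

/ŋ/ before /n/ (alveolar) → [n]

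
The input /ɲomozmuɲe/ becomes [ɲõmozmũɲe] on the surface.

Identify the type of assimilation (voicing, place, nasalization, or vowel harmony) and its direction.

/o/→[õ] /u/→[ũ].
Each target copies a feature from the following segment, so the direction is regressive.

nasalization, regressive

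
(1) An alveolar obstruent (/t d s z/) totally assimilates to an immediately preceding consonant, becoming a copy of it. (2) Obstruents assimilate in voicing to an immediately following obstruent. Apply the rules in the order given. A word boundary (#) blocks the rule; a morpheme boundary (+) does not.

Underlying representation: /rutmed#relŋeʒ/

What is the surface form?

[rutmed#relŋeʒ]

Rule 1: no segment meets the rule's conditions; no change.
After rule 1: rutmed#relŋeʒ
Rule 2: no segment meets the rule's conditions; no change.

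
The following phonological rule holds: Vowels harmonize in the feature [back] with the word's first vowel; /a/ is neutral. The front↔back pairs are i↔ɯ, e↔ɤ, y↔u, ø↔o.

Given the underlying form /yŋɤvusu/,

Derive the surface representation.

[yŋevysy]

/ɤ/ harmonizes with /y/ ([-back]) → [e]
/u/ harmonizes with /y/ ([-back]) → [y]
/u/ harmonizes with /y/ ([-back]) → [y]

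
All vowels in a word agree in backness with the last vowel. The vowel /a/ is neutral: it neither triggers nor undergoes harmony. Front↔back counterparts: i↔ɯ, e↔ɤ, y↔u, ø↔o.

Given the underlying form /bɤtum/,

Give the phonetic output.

[bɤtum]

no segment meets the rule's conditions; no change.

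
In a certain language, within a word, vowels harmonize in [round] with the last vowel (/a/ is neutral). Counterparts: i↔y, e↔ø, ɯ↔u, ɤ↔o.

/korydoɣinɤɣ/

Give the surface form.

/o/ harmonizes with /ɤ/ ([-round]) → [ɤ]
/y/ harmonizes with /ɤ/ ([-round]) → [i]
/o/ harmonizes with /ɤ/ ([-round]) → [ɤ]

[kɤridɤɣinɤɣ]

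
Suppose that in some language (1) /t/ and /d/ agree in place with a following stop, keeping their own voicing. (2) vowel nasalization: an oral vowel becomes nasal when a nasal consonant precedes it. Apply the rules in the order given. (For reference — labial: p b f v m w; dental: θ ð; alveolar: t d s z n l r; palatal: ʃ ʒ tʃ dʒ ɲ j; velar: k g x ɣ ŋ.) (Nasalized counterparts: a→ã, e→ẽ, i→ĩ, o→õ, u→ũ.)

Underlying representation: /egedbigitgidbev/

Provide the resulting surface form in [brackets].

Rule 1: /d/ before /b/ (labial) → [b]
Rule 1: /t/ before /g/ (velar) → [k]
Rule 1: /d/ before /b/ (labial) → [b]
After rule 1: egebbigikgibbev
Rule 2: no segment meets the rule's conditions; no change.

[egebbigikgibbev]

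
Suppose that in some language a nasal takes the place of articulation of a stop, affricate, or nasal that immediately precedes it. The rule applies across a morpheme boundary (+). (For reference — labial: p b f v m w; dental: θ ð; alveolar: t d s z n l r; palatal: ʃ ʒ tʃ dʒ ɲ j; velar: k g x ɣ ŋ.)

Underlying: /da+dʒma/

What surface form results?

[da+dʒɲa]

/m/ after /dʒ/ (palatal) → [ɲ]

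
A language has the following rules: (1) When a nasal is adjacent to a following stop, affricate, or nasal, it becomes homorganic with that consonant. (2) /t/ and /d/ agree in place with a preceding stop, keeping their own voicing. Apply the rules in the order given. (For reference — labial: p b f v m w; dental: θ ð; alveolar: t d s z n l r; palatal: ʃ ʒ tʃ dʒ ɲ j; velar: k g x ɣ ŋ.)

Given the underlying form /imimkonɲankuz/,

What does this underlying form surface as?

[imiŋkoɲɲaŋkuz]

Rule 1: /m/ before /k/ (velar) → [ŋ]
Rule 1: /n/ before /ɲ/ (palatal) → [ɲ]
Rule 1: /n/ before /k/ (velar) → [ŋ]
After rule 1: imiŋkoɲɲaŋkuz
Rule 2: no segment meets the rule's conditions; no change.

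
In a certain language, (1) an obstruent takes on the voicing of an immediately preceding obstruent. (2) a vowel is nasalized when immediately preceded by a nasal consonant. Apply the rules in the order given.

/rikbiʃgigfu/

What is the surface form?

Rule 1: /b/ after /k/ (voiceless) → [p]
Rule 1: /g/ after /ʃ/ (voiceless) → [k]
Rule 1: /f/ after /g/ (voiced) → [v]
After rule 1: rikpiʃkigvu
Rule 2: no segment meets the rule's conditions; no change.

[rikpiʃkigvu]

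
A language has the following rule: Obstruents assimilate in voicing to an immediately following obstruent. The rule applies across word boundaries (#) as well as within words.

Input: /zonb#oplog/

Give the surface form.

no segment meets the rule's conditions; no change.

[zonb#oplog]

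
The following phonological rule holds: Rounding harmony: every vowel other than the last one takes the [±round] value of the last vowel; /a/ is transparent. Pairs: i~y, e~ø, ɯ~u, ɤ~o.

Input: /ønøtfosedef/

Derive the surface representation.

[enetfɤsedef]

/ø/ harmonizes with /e/ ([-round]) → [e]
/ø/ harmonizes with /e/ ([-round]) → [e]
/o/ harmonizes with /e/ ([-round]) → [ɤ]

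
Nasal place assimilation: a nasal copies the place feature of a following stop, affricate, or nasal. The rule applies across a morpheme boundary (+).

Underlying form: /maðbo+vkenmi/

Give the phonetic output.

/n/ before /m/ (labial) → [m]

[maðbo+vkemmi]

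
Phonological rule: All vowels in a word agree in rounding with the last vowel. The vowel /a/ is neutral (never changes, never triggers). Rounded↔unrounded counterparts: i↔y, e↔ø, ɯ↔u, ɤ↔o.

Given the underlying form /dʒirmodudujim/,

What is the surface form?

/o/ harmonizes with /i/ ([-round]) → [ɤ]
/u/ harmonizes with /i/ ([-round]) → [ɯ]
/u/ harmonizes with /i/ ([-round]) → [ɯ]

[dʒirmɤdɯdɯjim]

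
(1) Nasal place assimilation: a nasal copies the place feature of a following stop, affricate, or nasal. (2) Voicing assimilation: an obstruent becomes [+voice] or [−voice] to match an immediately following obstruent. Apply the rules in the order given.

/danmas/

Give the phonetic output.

[dammas]

Rule 1: /n/ before /m/ (labial) → [m]
After rule 1: dammas
Rule 2: no segment meets the rule's conditions; no change.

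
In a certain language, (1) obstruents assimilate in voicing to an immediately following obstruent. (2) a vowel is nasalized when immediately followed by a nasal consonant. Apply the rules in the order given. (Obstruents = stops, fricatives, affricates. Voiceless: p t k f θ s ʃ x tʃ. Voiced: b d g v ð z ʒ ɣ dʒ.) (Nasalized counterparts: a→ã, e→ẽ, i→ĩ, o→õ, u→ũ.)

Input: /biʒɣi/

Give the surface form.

[biʒɣi]

Rule 1: no segment meets the rule's conditions; no change.
After rule 1: biʒɣi
Rule 2: no segment meets the rule's conditions; no change.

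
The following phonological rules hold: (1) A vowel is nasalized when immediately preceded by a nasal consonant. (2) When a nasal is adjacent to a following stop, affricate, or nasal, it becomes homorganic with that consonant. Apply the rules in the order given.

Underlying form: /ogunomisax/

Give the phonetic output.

[ogunõmĩsax]

Rule 1: /o/ after nasal /n/ → [õ]
Rule 1: /i/ after nasal /m/ → [ĩ]
After rule 1: ogunõmĩsax
Rule 2: no segment meets the rule's conditions; no change.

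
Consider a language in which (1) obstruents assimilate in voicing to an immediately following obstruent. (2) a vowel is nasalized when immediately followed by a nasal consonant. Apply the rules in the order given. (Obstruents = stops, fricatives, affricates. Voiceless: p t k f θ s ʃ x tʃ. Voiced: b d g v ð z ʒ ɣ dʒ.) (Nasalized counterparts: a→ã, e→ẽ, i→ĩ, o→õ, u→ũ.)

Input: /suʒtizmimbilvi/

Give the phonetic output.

[suʃtizmĩmbilvi]

Rule 1: /ʒ/ before /t/ (voiceless) → [ʃ]
After rule 1: suʃtizmimbilvi
Rule 2: /i/ before nasal /m/ → [ĩ]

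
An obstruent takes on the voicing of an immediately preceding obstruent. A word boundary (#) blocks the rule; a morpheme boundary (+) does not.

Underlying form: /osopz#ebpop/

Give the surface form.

/z/ after /p/ (voiceless) → [s]
/p/ after /b/ (voiced) → [b]

[osops#ebbop]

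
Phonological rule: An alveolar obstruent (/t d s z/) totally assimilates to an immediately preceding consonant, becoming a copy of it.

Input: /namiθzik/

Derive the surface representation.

/z/ after /θ/ → [θ] (total assimilation)

[namiθθik]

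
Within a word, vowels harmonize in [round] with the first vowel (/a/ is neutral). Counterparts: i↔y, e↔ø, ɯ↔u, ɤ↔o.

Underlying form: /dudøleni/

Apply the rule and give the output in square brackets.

/e/ harmonizes with /u/ ([+round]) → [ø]
/i/ harmonizes with /u/ ([+round]) → [y]

[dudøløny]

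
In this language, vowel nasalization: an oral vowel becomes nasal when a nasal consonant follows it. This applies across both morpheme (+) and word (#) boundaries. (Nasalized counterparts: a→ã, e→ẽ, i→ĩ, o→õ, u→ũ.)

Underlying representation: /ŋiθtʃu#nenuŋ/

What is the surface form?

[ŋiθtʃũ#nẽnũŋ]

/u/ before nasal /n/ → [ũ]
/e/ before nasal /n/ → [ẽ]
/u/ before nasal /ŋ/ → [ũ]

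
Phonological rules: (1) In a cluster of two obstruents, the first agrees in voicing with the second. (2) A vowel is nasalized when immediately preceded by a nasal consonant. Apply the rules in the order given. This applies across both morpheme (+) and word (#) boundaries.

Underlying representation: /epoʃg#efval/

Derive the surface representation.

[epoʒg#evval]

Rule 1: /ʃ/ before /g/ (voiced) → [ʒ]
Rule 1: /f/ before /v/ (voiced) → [v]
After rule 1: epoʒg#evval
Rule 2: no segment meets the rule's conditions; no change.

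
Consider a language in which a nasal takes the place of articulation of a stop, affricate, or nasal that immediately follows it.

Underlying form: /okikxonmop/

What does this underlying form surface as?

/n/ before /m/ (labial) → [m]

[okikxommop]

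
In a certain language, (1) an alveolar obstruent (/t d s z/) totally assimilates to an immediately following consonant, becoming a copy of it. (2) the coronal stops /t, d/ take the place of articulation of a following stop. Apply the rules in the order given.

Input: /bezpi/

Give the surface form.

Rule 1: /z/ before /p/ → [p] (total assimilation)
After rule 1: beppi
Rule 2: no segment meets the rule's conditions; no change.

[beppi]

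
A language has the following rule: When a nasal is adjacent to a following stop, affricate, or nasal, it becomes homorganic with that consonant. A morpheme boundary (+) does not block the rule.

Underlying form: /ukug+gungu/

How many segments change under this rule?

1

/n/ before /g/ (velar) → [ŋ]
1 segment changes.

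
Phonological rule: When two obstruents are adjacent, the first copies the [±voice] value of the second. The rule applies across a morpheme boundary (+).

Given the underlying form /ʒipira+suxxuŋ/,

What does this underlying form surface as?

[ʒipira+suxxuŋ]

no segment meets the rule's conditions; no change.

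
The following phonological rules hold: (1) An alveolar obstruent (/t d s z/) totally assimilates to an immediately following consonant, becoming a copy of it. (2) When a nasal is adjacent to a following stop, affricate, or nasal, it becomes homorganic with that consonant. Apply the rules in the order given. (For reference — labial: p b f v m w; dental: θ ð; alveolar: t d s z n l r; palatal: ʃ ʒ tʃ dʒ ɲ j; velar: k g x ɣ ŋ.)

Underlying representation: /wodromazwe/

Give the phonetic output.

Rule 1: /d/ before /r/ → [r] (total assimilation)
Rule 1: /z/ before /w/ → [w] (total assimilation)
After rule 1: worromawwe
Rule 2: no segment meets the rule's conditions; no change.

[worromawwe]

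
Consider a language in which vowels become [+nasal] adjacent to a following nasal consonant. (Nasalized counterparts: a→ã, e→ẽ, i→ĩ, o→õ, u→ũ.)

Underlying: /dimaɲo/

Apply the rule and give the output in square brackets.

[dĩmãɲo]

/i/ before nasal /m/ → [ĩ]
/a/ before nasal /ɲ/ → [ã]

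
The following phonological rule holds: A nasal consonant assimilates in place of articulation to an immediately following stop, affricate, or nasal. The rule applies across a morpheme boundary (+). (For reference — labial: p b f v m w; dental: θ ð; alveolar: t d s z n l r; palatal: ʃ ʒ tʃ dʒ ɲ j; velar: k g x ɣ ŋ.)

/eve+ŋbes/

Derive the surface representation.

[eve+mbes]

/ŋ/ before /b/ (labial) → [m]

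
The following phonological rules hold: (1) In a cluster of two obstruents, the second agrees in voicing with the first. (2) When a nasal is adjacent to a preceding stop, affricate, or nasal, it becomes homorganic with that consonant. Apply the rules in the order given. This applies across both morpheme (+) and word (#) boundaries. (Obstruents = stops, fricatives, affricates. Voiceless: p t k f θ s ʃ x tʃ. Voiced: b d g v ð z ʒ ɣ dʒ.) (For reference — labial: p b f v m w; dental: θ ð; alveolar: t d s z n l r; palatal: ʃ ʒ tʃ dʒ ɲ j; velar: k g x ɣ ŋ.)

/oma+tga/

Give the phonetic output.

[oma+tka]

Rule 1: /g/ after /t/ (voiceless) → [k]
After rule 1: oma+tka
Rule 2: no segment meets the rule's conditions; no change.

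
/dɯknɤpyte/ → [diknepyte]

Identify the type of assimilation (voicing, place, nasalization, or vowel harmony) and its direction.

/ɯ/→[i] /ɤ/→[e].
Vowels agree with the last vowel, so the harmony is regressive.

vowel harmony, regressive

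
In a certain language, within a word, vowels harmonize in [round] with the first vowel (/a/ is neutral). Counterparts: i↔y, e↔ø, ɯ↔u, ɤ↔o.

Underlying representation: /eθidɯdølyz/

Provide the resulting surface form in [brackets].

[eθidɯdeliz]

/ø/ harmonizes with /e/ ([-round]) → [e]
/y/ harmonizes with /e/ ([-round]) → [i]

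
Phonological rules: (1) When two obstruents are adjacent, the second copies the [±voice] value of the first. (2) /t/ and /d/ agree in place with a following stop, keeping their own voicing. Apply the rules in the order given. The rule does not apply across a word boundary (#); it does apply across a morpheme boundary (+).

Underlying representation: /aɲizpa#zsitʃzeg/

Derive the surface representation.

[aɲizba#zzitʃseg]

Rule 1: /p/ after /z/ (voiced) → [b]
Rule 1: /s/ after /z/ (voiced) → [z]
Rule 1: /z/ after /tʃ/ (voiceless) → [s]
After rule 1: aɲizba#zzitʃseg
Rule 2: no segment meets the rule's conditions; no change.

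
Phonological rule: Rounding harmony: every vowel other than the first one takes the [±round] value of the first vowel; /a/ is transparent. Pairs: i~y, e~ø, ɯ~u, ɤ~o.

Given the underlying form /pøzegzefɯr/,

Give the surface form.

/e/ harmonizes with /ø/ ([+round]) → [ø]
/e/ harmonizes with /ø/ ([+round]) → [ø]
/ɯ/ harmonizes with /ø/ ([+round]) → [u]

[pøzøgzøfur]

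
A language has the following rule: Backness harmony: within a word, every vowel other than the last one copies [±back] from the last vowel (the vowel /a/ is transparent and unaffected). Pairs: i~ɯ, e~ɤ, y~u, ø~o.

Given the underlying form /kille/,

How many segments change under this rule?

No segment meets the rule's conditions.

0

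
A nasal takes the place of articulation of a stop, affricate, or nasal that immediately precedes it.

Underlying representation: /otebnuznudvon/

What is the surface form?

[otebmuznudvon]

/n/ after /b/ (labial) → [m]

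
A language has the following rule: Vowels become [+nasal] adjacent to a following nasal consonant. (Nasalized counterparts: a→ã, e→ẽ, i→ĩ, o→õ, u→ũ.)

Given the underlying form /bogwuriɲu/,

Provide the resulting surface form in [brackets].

[bogwurĩɲu]

/i/ before nasal /ɲ/ → [ĩ]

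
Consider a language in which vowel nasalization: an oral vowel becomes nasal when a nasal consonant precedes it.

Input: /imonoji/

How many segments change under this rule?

/o/ after nasal /m/ → [õ]
/o/ after nasal /n/ → [õ]
2 segments change.

2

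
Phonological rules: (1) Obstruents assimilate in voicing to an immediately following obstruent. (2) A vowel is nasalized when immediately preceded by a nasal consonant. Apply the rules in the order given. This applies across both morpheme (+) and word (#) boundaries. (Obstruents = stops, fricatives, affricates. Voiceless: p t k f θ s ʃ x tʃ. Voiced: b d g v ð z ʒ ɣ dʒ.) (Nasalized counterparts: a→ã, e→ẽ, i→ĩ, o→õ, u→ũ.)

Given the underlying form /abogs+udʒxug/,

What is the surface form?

[aboks+utʃxug]

Rule 1: /g/ before /s/ (voiceless) → [k]
Rule 1: /dʒ/ before /x/ (voiceless) → [tʃ]
After rule 1: aboks+utʃxug
Rule 2: no segment meets the rule's conditions; no change.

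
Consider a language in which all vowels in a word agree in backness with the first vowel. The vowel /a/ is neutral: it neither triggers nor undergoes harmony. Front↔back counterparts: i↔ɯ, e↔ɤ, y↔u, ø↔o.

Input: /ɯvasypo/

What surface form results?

/y/ harmonizes with /ɯ/ ([+back]) → [u]

[ɯvasupo]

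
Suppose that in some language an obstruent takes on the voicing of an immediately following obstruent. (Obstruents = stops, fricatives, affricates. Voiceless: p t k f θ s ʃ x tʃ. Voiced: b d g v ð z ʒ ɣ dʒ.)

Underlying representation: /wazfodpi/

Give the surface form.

/z/ before /f/ (voiceless) → [s]
/d/ before /p/ (voiceless) → [t]

[wasfotpi]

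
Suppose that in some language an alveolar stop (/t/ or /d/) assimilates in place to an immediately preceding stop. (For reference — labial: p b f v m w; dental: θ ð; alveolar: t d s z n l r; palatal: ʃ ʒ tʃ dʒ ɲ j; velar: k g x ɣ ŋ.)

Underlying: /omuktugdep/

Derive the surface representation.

[omukkuggep]

/t/ after /k/ (velar) → [k]
/d/ after /g/ (velar) → [g]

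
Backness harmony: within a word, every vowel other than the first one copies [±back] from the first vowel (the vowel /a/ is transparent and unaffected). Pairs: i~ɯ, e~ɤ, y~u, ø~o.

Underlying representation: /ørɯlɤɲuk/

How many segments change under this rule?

/ɯ/ harmonizes with /ø/ ([-back]) → [i]
/ɤ/ harmonizes with /ø/ ([-back]) → [e]
/u/ harmonizes with /ø/ ([-back]) → [y]
3 segments change.

3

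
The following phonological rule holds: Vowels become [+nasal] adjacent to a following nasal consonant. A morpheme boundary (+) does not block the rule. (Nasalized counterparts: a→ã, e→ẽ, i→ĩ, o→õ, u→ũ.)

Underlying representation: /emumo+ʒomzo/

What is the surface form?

/e/ before nasal /m/ → [ẽ]
/u/ before nasal /m/ → [ũ]
/o/ before nasal /m/ → [õ]

[ẽmũmo+ʒõmzo]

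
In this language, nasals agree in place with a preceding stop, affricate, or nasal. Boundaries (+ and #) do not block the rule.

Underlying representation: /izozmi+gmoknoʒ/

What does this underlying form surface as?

/m/ after /g/ (velar) → [ŋ]
/n/ after /k/ (velar) → [ŋ]

[izozmi+gŋokŋoʒ]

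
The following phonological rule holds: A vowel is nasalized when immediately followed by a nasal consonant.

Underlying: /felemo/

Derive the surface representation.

[felẽmo]

/e/ before nasal /m/ → [ẽ]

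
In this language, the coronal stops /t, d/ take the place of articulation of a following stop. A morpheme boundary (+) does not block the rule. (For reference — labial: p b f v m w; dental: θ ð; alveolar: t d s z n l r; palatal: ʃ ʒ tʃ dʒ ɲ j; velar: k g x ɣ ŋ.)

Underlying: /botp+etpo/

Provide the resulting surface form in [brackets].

/t/ before /p/ (labial) → [p]
/t/ before /p/ (labial) → [p]

[bopp+eppo]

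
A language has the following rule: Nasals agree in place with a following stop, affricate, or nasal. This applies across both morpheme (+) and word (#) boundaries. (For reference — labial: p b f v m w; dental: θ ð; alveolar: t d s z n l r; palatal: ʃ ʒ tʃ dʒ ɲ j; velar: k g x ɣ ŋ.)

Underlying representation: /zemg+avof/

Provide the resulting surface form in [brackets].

[zeŋg+avof]

/m/ before /g/ (velar) → [ŋ]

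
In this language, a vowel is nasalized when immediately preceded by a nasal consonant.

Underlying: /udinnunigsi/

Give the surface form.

/u/ after nasal /n/ → [ũ]
/i/ after nasal /n/ → [ĩ]

[udinnũnĩgsi]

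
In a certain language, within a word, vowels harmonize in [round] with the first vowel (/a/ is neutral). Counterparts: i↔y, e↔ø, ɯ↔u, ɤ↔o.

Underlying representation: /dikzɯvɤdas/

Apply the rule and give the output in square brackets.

[dikzɯvɤdas]

no segment meets the rule's conditions; no change.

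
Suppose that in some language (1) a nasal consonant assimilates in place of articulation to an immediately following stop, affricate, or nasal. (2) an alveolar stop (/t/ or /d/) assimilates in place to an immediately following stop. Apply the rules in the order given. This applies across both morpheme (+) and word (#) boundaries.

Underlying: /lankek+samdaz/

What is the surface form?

Rule 1: /n/ before /k/ (velar) → [ŋ]
Rule 1: /m/ before /d/ (alveolar) → [n]
After rule 1: laŋkek+sandaz
Rule 2: no segment meets the rule's conditions; no change.

[laŋkek+sandaz]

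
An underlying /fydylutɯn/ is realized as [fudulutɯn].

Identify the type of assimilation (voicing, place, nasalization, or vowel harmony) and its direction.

/y/→[u] /y/→[u].
Vowels agree with the last vowel, so the harmony is regressive.

vowel harmony, regressive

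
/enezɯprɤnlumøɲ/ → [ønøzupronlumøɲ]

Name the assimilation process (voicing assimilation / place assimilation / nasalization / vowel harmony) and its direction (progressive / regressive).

/e/→[ø] /e/→[ø] /ɯ/→[u] /ɤ/→[o].
Vowels agree with the last vowel, so the harmony is regressive.

vowel harmony, regressive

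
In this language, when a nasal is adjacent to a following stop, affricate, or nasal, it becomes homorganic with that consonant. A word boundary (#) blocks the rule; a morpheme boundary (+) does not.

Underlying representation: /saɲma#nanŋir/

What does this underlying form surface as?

/ɲ/ before /m/ (labial) → [m]
/n/ before /ŋ/ (velar) → [ŋ]

[samma#naŋŋir]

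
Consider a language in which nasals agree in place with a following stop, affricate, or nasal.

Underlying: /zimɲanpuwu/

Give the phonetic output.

/m/ before /ɲ/ (palatal) → [ɲ]
/n/ before /p/ (labial) → [m]

[ziɲɲampuwu]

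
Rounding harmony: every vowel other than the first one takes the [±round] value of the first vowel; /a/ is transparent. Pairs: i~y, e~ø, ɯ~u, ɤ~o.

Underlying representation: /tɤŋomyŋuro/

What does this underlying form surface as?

/o/ harmonizes with /ɤ/ ([-round]) → [ɤ]
/y/ harmonizes with /ɤ/ ([-round]) → [i]
/u/ harmonizes with /ɤ/ ([-round]) → [ɯ]
/o/ harmonizes with /ɤ/ ([-round]) → [ɤ]

[tɤŋɤmiŋɯrɤ]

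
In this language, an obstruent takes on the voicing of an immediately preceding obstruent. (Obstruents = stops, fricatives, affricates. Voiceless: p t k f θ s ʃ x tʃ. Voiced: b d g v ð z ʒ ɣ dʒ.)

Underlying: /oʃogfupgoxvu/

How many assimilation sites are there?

/f/ after /g/ (voiced) → [v]
/g/ after /p/ (voiceless) → [k]
/v/ after /x/ (voiceless) → [f]
3 segments change.

3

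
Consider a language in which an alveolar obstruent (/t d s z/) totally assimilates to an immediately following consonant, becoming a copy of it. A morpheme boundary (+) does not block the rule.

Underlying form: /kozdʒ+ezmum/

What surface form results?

[kodʒdʒ+emmum]

/z/ before /dʒ/ → [dʒ] (total assimilation)
/z/ before /m/ → [m] (total assimilation)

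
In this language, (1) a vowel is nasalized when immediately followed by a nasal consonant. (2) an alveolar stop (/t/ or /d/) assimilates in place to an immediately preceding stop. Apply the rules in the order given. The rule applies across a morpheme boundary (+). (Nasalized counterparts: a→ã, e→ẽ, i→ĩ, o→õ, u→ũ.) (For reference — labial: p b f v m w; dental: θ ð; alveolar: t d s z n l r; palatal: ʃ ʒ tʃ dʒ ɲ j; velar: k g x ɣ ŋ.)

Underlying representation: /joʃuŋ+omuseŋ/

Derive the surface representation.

[joʃũŋ+õmusẽŋ]

Rule 1: /u/ before nasal /ŋ/ → [ũ]
Rule 1: /o/ before nasal /m/ → [õ]
Rule 1: /e/ before nasal /ŋ/ → [ẽ]
After rule 1: joʃũŋ+õmusẽŋ
Rule 2: no segment meets the rule's conditions; no change.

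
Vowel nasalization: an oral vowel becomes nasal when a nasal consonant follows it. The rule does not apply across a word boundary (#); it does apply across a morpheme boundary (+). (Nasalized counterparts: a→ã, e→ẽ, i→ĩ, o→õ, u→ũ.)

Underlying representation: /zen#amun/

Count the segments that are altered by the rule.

/e/ before nasal /n/ → [ẽ]
/a/ before nasal /m/ → [ã]
/u/ before nasal /n/ → [ũ]
3 segments change.

3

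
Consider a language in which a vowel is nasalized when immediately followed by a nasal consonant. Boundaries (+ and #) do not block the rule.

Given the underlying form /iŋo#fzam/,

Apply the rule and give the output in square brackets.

/i/ before nasal /ŋ/ → [ĩ]
/a/ before nasal /m/ → [ã]

[ĩŋo#fzãm]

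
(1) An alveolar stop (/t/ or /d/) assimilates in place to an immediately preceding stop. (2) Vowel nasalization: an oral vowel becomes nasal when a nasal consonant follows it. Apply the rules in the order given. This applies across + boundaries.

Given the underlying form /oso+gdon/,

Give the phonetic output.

[oso+ggõn]

Rule 1: /d/ after /g/ (velar) → [g]
After rule 1: oso+ggon
Rule 2: /o/ before nasal /n/ → [õ]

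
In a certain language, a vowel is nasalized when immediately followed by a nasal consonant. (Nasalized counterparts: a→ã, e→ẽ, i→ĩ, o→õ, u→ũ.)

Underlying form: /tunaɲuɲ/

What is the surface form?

[tũnãɲũɲ]

/u/ before nasal /n/ → [ũ]
/a/ before nasal /ɲ/ → [ã]
/u/ before nasal /ɲ/ → [ũ]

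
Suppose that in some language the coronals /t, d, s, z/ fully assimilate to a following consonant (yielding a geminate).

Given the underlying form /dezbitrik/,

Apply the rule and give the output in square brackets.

[debbirrik]

/z/ before /b/ → [b] (total assimilation)
/t/ before /r/ → [r] (total assimilation)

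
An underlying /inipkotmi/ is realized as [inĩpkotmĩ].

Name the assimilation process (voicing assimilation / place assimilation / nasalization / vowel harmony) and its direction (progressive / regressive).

/i/→[ĩ] /i/→[ĩ].
Each target copies a feature from the preceding segment, so the direction is progressive.

nasalization, progressive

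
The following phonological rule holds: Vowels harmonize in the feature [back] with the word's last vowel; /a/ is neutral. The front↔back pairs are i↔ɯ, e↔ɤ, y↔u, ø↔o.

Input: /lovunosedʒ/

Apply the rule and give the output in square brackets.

/o/ harmonizes with /e/ ([-back]) → [ø]
/u/ harmonizes with /e/ ([-back]) → [y]
/o/ harmonizes with /e/ ([-back]) → [ø]

[løvynøsedʒ]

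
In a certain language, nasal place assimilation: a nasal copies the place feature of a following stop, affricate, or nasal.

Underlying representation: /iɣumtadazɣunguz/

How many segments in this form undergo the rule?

/m/ before /t/ (alveolar) → [n]
/n/ before /g/ (velar) → [ŋ]
2 segments change.

2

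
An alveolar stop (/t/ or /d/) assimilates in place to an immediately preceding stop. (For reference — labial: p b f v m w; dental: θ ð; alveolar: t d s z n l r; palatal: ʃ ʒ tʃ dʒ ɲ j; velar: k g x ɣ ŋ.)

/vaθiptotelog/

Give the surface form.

/t/ after /p/ (labial) → [p]

[vaθippotelog]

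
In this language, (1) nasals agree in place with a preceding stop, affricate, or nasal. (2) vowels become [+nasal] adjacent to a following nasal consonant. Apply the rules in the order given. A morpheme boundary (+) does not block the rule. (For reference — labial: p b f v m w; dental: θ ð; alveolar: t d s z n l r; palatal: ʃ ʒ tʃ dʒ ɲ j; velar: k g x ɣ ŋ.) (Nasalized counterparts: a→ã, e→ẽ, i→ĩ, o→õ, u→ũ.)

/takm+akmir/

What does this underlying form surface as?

Rule 1: /m/ after /k/ (velar) → [ŋ]
Rule 1: /m/ after /k/ (velar) → [ŋ]
After rule 1: takŋ+akŋir
Rule 2: no segment meets the rule's conditions; no change.

[takŋ+akŋir]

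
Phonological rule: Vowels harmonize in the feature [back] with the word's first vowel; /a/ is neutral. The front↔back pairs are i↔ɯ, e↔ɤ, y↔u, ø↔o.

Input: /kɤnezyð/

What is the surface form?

/e/ harmonizes with /ɤ/ ([+back]) → [ɤ]
/y/ harmonizes with /ɤ/ ([+back]) → [u]

[kɤnɤzuð]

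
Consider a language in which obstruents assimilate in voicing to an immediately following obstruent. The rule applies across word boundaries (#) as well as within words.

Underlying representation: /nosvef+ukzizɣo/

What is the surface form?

/s/ before /v/ (voiced) → [z]
/k/ before /z/ (voiced) → [g]

[nozvef+ugzizɣo]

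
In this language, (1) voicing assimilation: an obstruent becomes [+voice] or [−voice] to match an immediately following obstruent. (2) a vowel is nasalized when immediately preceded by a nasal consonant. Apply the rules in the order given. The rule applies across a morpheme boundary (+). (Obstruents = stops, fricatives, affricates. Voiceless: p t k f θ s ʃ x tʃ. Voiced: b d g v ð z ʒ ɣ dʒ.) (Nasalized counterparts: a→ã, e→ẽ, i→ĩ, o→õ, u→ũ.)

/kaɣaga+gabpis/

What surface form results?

Rule 1: /b/ before /p/ (voiceless) → [p]
After rule 1: kaɣaga+gappis
Rule 2: no segment meets the rule's conditions; no change.

[kaɣaga+gappis]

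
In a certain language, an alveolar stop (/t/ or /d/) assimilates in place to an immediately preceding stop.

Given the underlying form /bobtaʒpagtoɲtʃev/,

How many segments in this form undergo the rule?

/t/ after /b/ (labial) → [p]
/t/ after /g/ (velar) → [k]
2 segments change.

2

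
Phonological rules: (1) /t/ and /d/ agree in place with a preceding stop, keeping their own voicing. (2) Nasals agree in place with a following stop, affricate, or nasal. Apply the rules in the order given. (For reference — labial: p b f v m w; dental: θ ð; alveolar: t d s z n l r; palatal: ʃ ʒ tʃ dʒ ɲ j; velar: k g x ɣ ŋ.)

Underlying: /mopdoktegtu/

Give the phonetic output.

Rule 1: /d/ after /p/ (labial) → [b]
Rule 1: /t/ after /k/ (velar) → [k]
Rule 1: /t/ after /g/ (velar) → [k]
After rule 1: mopbokkegku
Rule 2: no segment meets the rule's conditions; no change.

[mopbokkegku]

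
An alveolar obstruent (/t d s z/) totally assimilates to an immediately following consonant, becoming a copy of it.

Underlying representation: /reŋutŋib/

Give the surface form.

[reŋuŋŋib]

/t/ before /ŋ/ → [ŋ] (total assimilation)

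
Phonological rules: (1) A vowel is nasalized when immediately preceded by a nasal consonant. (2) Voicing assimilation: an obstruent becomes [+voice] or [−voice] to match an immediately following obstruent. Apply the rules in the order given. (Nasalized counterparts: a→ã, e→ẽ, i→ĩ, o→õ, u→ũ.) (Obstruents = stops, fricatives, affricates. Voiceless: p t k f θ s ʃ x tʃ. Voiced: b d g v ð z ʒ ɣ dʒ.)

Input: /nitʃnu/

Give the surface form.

Rule 1: /i/ after nasal /n/ → [ĩ]
Rule 1: /u/ after nasal /n/ → [ũ]
After rule 1: nĩtʃnũ
Rule 2: no segment meets the rule's conditions; no change.

[nĩtʃnũ]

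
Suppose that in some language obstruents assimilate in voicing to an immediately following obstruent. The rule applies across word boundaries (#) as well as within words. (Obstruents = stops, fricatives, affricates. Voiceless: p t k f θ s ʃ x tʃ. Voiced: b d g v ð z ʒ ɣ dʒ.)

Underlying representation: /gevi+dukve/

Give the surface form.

[gevi+dugve]

/k/ before /v/ (voiced) → [g]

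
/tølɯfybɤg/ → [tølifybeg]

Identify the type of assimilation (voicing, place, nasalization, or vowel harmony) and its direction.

vowel harmony, progressive

/ɯ/→[i] /ɤ/→[e].
Vowels agree with the first vowel, so the harmony is progressive.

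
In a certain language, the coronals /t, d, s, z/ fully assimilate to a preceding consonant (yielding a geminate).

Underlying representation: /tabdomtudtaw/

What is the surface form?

/d/ after /b/ → [b] (total assimilation)
/t/ after /m/ → [m] (total assimilation)
/t/ after /d/ → [d] (total assimilation)

[tabbommuddaw]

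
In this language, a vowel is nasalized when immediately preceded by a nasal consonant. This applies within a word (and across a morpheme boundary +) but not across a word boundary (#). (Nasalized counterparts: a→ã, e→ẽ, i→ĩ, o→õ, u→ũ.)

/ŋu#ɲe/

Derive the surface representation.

/u/ after nasal /ŋ/ → [ũ]
/e/ after nasal /ɲ/ → [ẽ]

[ŋũ#ɲẽ]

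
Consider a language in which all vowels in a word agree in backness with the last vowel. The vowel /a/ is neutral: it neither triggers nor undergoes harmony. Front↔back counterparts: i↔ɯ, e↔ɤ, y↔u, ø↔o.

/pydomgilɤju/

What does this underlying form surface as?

[pudomgɯlɤju]

/y/ harmonizes with /u/ ([+back]) → [u]
/i/ harmonizes with /u/ ([+back]) → [ɯ]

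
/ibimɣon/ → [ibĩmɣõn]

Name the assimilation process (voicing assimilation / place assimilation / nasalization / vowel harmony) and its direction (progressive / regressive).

/i/→[ĩ] /o/→[õ].
Each target copies a feature from the following segment, so the direction is regressive.

nasalization, regressive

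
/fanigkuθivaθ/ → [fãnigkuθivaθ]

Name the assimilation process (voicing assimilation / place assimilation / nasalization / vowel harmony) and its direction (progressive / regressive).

nasalization, regressive

/a/→[ã].
Each target copies a feature from the following segment, so the direction is regressive.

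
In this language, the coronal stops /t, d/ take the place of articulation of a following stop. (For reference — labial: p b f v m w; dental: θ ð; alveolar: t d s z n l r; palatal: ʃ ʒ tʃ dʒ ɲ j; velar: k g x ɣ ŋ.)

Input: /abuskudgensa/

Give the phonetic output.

[abuskuggensa]

/d/ before /g/ (velar) → [g]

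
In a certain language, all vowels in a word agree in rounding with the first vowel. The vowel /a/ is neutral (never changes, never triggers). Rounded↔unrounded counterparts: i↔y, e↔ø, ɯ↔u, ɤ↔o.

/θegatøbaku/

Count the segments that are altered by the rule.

/ø/ harmonizes with /e/ ([-round]) → [e]
/u/ harmonizes with /e/ ([-round]) → [ɯ]
2 segments change.

2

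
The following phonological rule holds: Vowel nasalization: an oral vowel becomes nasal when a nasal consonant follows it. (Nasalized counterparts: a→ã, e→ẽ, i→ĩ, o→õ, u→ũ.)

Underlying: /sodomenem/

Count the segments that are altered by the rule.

/o/ before nasal /m/ → [õ]
/e/ before nasal /n/ → [ẽ]
/e/ before nasal /m/ → [ẽ]
3 segments change.

3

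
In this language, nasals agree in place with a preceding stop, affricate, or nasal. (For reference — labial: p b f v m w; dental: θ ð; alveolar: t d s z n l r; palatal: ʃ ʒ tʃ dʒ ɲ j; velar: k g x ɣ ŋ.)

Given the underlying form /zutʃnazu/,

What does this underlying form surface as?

[zutʃɲazu]

/n/ after /tʃ/ (palatal) → [ɲ]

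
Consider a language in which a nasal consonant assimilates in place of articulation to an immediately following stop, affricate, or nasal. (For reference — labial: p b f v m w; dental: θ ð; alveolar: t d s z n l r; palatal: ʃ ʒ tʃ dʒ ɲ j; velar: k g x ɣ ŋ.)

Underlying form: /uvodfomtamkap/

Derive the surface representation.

[uvodfontaŋkap]

/m/ before /t/ (alveolar) → [n]
/m/ before /k/ (velar) → [ŋ]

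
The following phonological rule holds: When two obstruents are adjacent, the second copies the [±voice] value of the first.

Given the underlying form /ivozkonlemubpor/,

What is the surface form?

/k/ after /z/ (voiced) → [g]
/p/ after /b/ (voiced) → [b]

[ivozgonlemubbor]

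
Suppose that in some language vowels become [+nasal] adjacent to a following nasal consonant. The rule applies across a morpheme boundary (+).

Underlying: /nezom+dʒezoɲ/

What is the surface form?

[nezõm+dʒezõɲ]

/o/ before nasal /m/ → [õ]
/o/ before nasal /ɲ/ → [õ]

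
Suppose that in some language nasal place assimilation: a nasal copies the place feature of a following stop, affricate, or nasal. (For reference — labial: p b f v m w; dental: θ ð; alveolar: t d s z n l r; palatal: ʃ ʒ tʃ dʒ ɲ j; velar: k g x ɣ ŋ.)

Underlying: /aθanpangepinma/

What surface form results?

/n/ before /p/ (labial) → [m]
/n/ before /g/ (velar) → [ŋ]
/n/ before /m/ (labial) → [m]

[aθampaŋgepimma]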